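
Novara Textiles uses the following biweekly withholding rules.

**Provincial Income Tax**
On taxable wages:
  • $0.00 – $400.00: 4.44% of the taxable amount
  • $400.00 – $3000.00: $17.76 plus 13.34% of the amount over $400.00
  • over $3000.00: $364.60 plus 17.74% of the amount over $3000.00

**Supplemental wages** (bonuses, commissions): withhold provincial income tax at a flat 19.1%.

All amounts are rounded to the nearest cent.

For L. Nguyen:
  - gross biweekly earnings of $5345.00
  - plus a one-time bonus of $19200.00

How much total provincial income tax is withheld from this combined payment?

Provincial Income Tax: taxable = $5345.00
  $364.60 + 17.74% × ($5345.00 − $3000.00) = $364.60 + 17.74% × $2345.00 = $780.60
Supplemental (19.1% flat on bonus): 19.1% × $19200.00 = $3667.20
Total provincial income tax: $780.60 + $3667.20 = $4447.80

$4447.80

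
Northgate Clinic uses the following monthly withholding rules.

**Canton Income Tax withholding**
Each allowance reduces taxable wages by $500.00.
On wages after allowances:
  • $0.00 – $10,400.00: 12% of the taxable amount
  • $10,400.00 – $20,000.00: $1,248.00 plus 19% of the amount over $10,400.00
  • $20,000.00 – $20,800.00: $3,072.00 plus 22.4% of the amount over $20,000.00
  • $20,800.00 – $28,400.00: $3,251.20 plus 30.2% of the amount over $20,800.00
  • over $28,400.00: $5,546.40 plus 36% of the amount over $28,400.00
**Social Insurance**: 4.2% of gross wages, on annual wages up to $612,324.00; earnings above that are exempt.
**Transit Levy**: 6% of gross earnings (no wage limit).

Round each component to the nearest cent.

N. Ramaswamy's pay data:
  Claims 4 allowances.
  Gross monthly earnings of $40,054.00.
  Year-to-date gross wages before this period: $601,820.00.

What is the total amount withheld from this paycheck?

Canton Income Tax: taxable = $40,054.00 − 4×$500.00 = $38,054.00
  $5,546.40 + 36% × ($38,054.00 − $28,400.00) = $5,546.40 + 36% × $9,654.00 = $9,021.84
Social Insurance: cap $612,324.00 − YTD $601,820.00 = $10,504.00 subject; 4.2% × $10,504.00 = $441.17
Transit Levy: 6% × $40,054.00 = $2,403.24
Total: $9,021.84 + $441.17 + $2,403.24 = $11,866.25

$11,866.25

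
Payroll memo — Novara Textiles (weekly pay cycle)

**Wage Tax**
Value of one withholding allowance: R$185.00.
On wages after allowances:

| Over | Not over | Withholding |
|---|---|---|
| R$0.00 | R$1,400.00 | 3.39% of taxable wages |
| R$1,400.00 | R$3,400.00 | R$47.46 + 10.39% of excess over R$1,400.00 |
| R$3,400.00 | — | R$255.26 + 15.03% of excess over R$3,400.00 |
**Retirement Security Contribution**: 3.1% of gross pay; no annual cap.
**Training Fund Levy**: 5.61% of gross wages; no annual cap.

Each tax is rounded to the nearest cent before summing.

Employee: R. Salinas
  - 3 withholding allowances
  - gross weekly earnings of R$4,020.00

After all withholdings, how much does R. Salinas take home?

R$3,404.83

Wage Tax: taxable = R$4,020.00 − 3×R$185.00 = R$3,465.00
  R$255.26 + 15.03% × (R$3,465.00 − R$3,400.00) = R$255.26 + 15.03% × R$65.00 = R$265.03
Retirement Security Contribution: 3.1% × R$4,020.00 = R$124.62
Training Fund Levy: 5.61% × R$4,020.00 = R$225.52
Total withheld: R$265.03 + R$124.62 + R$225.52 = R$615.17
Net pay: R$4,020.00 − R$615.17 = R$3,404.83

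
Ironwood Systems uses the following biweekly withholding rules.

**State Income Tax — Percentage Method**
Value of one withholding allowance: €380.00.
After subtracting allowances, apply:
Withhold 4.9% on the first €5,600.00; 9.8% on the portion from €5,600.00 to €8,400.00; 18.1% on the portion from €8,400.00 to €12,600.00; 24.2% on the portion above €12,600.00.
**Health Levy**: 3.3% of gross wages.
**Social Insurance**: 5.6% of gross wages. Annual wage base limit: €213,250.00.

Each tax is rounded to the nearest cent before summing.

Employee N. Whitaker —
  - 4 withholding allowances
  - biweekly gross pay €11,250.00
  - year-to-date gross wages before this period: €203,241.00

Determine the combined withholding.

€1,721.28

State Income Tax: taxable = €11,250.00 − 4×€380.00 = €9,730.00
  €548.80 + 18.1% × (€9,730.00 − €8,400.00) = €548.80 + 18.1% × €1,330.00 = €789.53
Health Levy: 3.3% × €11,250.00 = €371.25
Social Insurance: cap €213,250.00 − YTD €203,241.00 = €10,009.00 subject; 5.6% × €10,009.00 = €560.50
Total: €789.53 + €371.25 + €560.50 = €1,721.28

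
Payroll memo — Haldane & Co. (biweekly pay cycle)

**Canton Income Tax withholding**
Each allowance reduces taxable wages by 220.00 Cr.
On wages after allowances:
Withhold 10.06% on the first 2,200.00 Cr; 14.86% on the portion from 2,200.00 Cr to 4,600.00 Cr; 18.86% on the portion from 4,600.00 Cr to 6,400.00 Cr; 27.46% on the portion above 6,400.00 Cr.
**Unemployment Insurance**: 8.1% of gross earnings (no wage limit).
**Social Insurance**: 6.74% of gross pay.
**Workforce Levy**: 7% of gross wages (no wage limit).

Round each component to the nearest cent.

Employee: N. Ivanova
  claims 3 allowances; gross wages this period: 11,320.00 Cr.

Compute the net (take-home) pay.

6,760.47 Cr

Canton Income Tax: taxable = 11,320.00 Cr − 3×220.00 Cr = 10,660.00 Cr
  917.44 Cr + 27.46% × (10,660.00 Cr − 6,400.00 Cr) = 917.44 Cr + 27.46% × 4,260.00 Cr = 2,087.24 Cr
Unemployment Insurance: 8.1% × 11,320.00 Cr = 916.92 Cr
Social Insurance: 6.74% × 11,320.00 Cr = 762.97 Cr
Workforce Levy: 7% × 11,320.00 Cr = 792.40 Cr
Total withheld: 2,087.24 Cr + 916.92 Cr + 762.97 Cr + 792.40 Cr = 4,559.53 Cr
Net pay: 11,320.00 Cr − 4,559.53 Cr = 6,760.47 Cr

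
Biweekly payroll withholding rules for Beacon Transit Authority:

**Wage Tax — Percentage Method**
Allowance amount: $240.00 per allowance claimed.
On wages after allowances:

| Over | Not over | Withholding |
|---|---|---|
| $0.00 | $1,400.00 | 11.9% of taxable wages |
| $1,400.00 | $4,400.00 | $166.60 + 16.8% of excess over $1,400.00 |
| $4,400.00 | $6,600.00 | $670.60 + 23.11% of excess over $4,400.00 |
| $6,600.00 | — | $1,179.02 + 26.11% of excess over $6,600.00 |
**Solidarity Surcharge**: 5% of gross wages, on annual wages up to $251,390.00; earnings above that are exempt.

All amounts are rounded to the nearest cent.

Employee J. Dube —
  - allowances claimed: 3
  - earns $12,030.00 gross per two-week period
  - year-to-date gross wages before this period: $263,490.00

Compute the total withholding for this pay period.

Wage Tax: taxable = $12,030.00 − 3×$240.00 = $11,310.00
  $1,179.02 + 26.11% × ($11,310.00 − $6,600.00) = $1,179.02 + 26.11% × $4,710.00 = $2,408.80
Solidarity Surcharge: YTD $263,490.00 ≥ cap $251,390.00 → $0.00
Total: $2,408.80 + $0.00 = $2,408.80

$2,408.80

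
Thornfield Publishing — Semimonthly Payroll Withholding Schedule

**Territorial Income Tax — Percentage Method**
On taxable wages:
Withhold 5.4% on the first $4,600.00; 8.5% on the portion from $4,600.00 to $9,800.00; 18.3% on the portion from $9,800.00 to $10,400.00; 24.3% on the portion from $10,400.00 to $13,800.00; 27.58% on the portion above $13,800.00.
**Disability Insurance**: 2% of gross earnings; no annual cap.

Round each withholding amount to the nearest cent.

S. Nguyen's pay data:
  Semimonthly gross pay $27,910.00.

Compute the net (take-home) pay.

Territorial Income Tax: taxable = $27,910.00
  $1,626.40 + 27.58% × ($27,910.00 − $13,800.00) = $1,626.40 + 27.58% × $14,110.00 = $5,517.94
Disability Insurance: 2% × $27,910.00 = $558.20
Total withheld: $5,517.94 + $558.20 = $6,076.14
Net pay: $27,910.00 − $6,076.14 = $21,833.86

$21,833.86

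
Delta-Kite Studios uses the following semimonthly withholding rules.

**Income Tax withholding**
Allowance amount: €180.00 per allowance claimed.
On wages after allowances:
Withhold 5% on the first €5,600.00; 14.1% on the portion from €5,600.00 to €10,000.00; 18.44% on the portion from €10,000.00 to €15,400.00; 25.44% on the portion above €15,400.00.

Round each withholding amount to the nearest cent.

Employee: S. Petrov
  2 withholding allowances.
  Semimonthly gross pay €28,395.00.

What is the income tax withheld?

€5,110.50

Income Tax: taxable = €28,395.00 − 2×€180.00 = €28,035.00
  €1,896.16 + 25.44% × (€28,035.00 − €15,400.00) = €1,896.16 + 25.44% × €12,635.00 = €5,110.50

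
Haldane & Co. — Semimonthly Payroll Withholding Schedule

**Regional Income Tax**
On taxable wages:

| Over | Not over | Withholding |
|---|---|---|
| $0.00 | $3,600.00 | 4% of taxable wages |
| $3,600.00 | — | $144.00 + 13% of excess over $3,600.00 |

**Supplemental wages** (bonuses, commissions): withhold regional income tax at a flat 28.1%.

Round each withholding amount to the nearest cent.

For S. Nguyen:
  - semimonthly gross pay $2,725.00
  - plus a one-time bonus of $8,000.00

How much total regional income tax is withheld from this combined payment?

Regional Income Tax: taxable = $2,725.00
  4% × $2,725.00 = $109.00
Supplemental (28.1% flat on bonus): 28.1% × $8,000.00 = $2,248.00
Total regional income tax: $109.00 + $2,248.00 = $2,357.00

$2,357.00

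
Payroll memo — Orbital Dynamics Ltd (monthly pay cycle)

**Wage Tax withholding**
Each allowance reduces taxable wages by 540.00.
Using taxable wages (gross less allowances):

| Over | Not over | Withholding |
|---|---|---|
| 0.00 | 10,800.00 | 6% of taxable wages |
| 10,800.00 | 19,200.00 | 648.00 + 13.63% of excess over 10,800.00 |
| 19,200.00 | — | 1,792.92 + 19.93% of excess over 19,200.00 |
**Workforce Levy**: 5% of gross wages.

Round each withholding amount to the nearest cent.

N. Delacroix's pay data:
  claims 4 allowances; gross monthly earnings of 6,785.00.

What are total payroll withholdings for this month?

616.75

Wage Tax: taxable = 6,785.00 − 4×540.00 = 4,625.00
  6% × 4,625.00 = 277.50
Workforce Levy: 5% × 6,785.00 = 339.25
Total: 277.50 + 339.25 = 616.75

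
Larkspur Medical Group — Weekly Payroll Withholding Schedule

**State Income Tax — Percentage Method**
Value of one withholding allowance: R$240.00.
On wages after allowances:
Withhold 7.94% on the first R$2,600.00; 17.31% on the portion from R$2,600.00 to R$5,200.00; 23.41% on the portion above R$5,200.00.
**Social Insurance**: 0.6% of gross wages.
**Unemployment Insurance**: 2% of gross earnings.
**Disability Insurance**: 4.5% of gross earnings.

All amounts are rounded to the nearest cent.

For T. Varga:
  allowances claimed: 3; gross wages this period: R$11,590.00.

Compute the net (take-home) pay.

State Income Tax: taxable = R$11,590.00 − 3×R$240.00 = R$10,870.00
  R$656.50 + 23.41% × (R$10,870.00 − R$5,200.00) = R$656.50 + 23.41% × R$5,670.00 = R$1,983.85
Social Insurance: 0.6% × R$11,590.00 = R$69.54
Unemployment Insurance: 2% × R$11,590.00 = R$231.80
Disability Insurance: 4.5% × R$11,590.00 = R$521.55
Total withheld: R$1,983.85 + R$69.54 + R$231.80 + R$521.55 = R$2,806.74
Net pay: R$11,590.00 − R$2,806.74 = R$8,783.26

R$8,783.26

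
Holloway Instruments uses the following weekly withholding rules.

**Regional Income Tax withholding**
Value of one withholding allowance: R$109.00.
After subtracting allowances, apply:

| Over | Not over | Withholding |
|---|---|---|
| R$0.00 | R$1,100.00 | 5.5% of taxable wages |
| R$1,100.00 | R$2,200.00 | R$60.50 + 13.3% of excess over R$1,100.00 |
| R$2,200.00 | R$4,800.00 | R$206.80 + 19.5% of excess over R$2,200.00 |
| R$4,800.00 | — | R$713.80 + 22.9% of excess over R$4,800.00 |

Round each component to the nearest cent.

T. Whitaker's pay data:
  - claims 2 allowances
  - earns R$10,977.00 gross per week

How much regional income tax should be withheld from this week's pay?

Regional Income Tax: taxable = R$10,977.00 − 2×R$109.00 = R$10,759.00
  R$713.80 + 22.9% × (R$10,759.00 − R$4,800.00) = R$713.80 + 22.9% × R$5,959.00 = R$2,078.41

R$2,078.41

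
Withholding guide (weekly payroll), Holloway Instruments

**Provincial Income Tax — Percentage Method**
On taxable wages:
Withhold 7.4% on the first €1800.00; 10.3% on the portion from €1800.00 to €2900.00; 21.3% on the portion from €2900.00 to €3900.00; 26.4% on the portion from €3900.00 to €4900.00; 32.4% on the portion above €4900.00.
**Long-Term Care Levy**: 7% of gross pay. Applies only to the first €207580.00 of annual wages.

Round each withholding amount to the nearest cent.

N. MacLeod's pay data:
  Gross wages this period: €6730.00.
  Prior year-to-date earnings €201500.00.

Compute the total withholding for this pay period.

€1742.02

Provincial Income Tax: taxable = €6730.00
  €723.50 + 32.4% × (€6730.00 − €4900.00) = €723.50 + 32.4% × €1830.00 = €1316.42
Long-Term Care Levy: cap €207580.00 − YTD €201500.00 = €6080.00 subject; 7% × €6080.00 = €425.60
Total: €1316.42 + €425.60 = €1742.02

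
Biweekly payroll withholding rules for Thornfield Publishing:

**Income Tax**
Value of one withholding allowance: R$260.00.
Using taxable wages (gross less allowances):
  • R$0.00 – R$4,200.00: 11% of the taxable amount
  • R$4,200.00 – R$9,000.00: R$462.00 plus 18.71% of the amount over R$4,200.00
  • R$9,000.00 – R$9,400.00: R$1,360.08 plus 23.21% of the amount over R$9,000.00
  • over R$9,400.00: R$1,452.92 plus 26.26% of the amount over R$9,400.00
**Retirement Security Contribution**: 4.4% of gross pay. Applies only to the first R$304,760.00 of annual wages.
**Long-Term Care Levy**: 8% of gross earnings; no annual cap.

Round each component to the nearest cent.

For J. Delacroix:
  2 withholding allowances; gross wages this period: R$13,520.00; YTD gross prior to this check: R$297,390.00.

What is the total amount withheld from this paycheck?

Income Tax: taxable = R$13,520.00 − 2×R$260.00 = R$13,000.00
  R$1,452.92 + 26.26% × (R$13,000.00 − R$9,400.00) = R$1,452.92 + 26.26% × R$3,600.00 = R$2,398.28
Retirement Security Contribution: cap R$304,760.00 − YTD R$297,390.00 = R$7,370.00 subject; 4.4% × R$7,370.00 = R$324.28
Long-Term Care Levy: 8% × R$13,520.00 = R$1,081.60
Total: R$2,398.28 + R$324.28 + R$1,081.60 = R$3,804.16

R$3,804.16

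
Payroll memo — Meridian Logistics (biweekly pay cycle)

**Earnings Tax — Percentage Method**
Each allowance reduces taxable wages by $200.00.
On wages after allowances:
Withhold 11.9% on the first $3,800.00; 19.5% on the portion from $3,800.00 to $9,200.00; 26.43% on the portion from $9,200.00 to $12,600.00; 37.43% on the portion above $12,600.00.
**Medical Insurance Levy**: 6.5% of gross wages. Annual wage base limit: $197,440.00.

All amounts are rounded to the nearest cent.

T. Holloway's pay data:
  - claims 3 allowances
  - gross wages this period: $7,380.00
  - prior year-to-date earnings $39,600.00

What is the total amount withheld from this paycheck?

$1,513.00

Earnings Tax: taxable = $7,380.00 − 3×$200.00 = $6,780.00
  $452.20 + 19.5% × ($6,780.00 − $3,800.00) = $452.20 + 19.5% × $2,980.00 = $1,033.30
Medical Insurance Levy: 6.5% × $7,380.00 = $479.70
Total: $1,033.30 + $479.70 = $1,513.00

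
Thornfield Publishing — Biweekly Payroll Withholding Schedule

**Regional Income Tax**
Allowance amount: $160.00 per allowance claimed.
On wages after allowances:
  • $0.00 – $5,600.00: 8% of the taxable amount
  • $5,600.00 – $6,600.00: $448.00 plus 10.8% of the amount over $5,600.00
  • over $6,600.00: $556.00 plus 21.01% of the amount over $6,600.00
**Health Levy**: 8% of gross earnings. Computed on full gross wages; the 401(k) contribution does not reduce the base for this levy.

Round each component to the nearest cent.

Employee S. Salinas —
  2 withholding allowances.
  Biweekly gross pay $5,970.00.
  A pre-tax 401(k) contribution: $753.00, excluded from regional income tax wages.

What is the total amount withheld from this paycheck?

$869.36

Regional Income Tax: taxable = $5,970.00 − $753.00 − 2×$160.00 = $4,897.00
  8% × $4,897.00 = $391.76
Health Levy: 8% × $5,970.00 = $477.60
Total: $391.76 + $477.60 = $869.36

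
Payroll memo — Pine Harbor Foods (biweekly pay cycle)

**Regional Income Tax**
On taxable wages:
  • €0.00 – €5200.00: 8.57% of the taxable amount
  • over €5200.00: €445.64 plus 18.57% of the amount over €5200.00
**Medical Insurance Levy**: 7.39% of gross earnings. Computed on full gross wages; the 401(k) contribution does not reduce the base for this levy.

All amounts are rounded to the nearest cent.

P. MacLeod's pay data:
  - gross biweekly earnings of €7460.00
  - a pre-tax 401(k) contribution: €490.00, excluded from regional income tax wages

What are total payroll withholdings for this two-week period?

Regional Income Tax: taxable = €7460.00 − €490.00 = €6970.00
  €445.64 + 18.57% × (€6970.00 − €5200.00) = €445.64 + 18.57% × €1770.00 = €774.33
Medical Insurance Levy: 7.39% × €7460.00 = €551.29
Total: €774.33 + €551.29 = €1325.62

€1325.62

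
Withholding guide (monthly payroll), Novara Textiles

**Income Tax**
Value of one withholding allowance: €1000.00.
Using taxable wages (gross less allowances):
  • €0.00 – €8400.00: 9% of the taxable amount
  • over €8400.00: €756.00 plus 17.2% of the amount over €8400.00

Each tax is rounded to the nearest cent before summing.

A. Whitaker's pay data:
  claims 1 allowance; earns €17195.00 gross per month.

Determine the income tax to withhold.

Income Tax: taxable = €17195.00 − 1×€1000.00 = €16195.00
  €756.00 + 17.2% × (€16195.00 − €8400.00) = €756.00 + 17.2% × €7795.00 = €2096.74

€2096.74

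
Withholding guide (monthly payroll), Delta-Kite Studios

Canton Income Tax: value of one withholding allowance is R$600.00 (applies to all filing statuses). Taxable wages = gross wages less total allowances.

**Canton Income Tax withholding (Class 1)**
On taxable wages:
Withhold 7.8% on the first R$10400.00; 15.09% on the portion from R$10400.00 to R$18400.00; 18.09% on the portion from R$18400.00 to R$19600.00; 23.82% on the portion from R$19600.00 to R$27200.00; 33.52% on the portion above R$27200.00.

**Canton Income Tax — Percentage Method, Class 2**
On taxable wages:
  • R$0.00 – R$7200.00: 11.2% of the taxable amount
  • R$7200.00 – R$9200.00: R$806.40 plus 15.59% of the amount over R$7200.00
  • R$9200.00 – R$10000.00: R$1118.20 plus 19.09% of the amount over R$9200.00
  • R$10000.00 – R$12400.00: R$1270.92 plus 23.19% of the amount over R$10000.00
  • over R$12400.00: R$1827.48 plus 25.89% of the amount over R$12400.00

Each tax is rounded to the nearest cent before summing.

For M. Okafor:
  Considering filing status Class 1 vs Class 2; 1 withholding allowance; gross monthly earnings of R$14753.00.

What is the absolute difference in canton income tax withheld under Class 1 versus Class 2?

R$903.80

Canton Income Tax (Class 1): taxable = R$14753.00 − 1×R$600.00 = R$14153.00
  R$811.20 + 15.09% × (R$14153.00 − R$10400.00) = R$811.20 + 15.09% × R$3753.00 = R$1377.53
Canton Income Tax (Class 2): taxable = R$14753.00 − 1×R$600.00 = R$14153.00
  R$1827.48 + 25.89% × (R$14153.00 − R$12400.00) = R$1827.48 + 25.89% × R$1753.00 = R$2281.33
Difference: |R$1377.53 − R$2281.33| = R$903.80 (higher under Class 2)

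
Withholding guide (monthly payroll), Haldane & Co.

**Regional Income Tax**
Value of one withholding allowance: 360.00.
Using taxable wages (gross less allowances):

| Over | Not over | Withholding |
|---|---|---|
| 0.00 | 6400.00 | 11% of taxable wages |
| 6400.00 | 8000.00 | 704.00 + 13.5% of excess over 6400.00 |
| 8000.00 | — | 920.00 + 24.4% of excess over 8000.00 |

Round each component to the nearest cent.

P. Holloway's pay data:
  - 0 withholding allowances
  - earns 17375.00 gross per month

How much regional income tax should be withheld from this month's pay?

3207.50

Regional Income Tax: taxable = 17375.00
  920.00 + 24.4% × (17375.00 − 8000.00) = 920.00 + 24.4% × 9375.00 = 3207.50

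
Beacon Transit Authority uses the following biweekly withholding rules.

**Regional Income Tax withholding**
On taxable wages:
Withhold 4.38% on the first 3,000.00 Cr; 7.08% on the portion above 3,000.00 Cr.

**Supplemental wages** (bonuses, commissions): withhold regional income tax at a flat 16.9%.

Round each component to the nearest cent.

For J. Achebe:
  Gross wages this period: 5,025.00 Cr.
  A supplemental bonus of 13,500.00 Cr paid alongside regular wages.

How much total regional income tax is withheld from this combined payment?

Regional Income Tax: taxable = 5,025.00 Cr
  131.40 Cr + 7.08% × (5,025.00 Cr − 3,000.00 Cr) = 131.40 Cr + 7.08% × 2,025.00 Cr = 274.77 Cr
Supplemental (16.9% flat on bonus): 16.9% × 13,500.00 Cr = 2,281.50 Cr
Total regional income tax: 274.77 Cr + 2,281.50 Cr = 2,556.27 Cr

2,556.27 Cr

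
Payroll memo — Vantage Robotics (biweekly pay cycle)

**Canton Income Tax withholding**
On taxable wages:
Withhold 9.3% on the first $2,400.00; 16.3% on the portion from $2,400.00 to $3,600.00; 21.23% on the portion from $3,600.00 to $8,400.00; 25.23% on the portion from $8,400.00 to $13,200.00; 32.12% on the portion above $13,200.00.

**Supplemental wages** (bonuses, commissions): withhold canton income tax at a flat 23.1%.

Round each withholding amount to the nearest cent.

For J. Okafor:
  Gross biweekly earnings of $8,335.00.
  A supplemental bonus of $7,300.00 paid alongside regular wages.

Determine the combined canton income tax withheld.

$3,110.34

Canton Income Tax: taxable = $8,335.00
  $418.80 + 21.23% × ($8,335.00 − $3,600.00) = $418.80 + 21.23% × $4,735.00 = $1,424.04
Supplemental (23.1% flat on bonus): 23.1% × $7,300.00 = $1,686.30
Total canton income tax: $1,424.04 + $1,686.30 = $3,110.34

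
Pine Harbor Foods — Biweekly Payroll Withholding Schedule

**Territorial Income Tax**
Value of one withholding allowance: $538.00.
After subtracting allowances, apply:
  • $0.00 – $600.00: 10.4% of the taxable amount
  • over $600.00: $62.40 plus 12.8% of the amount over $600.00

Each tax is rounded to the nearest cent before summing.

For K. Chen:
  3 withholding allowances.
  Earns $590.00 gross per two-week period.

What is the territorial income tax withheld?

Territorial Income Tax: taxable = $590.00 − 3×$538.00 = $-1,024.00
  Taxable ≤ 0 → $0.00

$0.00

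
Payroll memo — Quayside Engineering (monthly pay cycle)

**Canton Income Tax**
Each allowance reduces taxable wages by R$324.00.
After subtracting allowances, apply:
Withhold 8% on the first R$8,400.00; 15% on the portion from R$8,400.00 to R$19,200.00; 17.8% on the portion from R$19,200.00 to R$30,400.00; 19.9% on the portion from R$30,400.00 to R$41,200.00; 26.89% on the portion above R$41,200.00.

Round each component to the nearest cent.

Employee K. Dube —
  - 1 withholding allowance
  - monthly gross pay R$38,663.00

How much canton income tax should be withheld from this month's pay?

Canton Income Tax: taxable = R$38,663.00 − 1×R$324.00 = R$38,339.00
  R$4,285.60 + 19.9% × (R$38,339.00 − R$30,400.00) = R$4,285.60 + 19.9% × R$7,939.00 = R$5,865.46

R$5,865.46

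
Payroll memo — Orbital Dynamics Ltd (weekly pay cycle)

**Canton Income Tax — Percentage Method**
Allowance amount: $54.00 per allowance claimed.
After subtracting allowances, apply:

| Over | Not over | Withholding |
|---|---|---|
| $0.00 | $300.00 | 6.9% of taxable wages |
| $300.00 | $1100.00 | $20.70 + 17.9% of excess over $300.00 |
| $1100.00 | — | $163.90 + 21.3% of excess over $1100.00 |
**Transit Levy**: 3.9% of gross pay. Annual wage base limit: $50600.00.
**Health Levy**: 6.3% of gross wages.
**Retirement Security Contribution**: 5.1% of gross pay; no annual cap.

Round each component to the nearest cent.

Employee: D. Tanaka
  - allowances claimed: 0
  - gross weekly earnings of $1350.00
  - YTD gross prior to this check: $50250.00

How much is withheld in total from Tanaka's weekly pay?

Canton Income Tax: taxable = $1350.00
  $163.90 + 21.3% × ($1350.00 − $1100.00) = $163.90 + 21.3% × $250.00 = $217.15
Transit Levy: cap $50600.00 − YTD $50250.00 = $350.00 subject; 3.9% × $350.00 = $13.65
Health Levy: 6.3% × $1350.00 = $85.05
Retirement Security Contribution: 5.1% × $1350.00 = $68.85
Total: $217.15 + $13.65 + $85.05 + $68.85 = $384.70

$384.70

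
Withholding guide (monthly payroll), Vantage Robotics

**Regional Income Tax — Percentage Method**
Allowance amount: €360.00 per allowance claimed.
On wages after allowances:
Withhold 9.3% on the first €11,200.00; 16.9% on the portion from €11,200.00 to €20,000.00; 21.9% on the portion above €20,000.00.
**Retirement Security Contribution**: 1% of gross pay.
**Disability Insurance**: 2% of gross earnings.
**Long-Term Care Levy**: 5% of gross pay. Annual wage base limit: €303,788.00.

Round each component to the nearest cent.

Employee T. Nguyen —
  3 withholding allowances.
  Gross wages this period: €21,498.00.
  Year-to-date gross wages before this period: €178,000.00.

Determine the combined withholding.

€4,340.18

Regional Income Tax: taxable = €21,498.00 − 3×€360.00 = €20,418.00
  €2,528.80 + 21.9% × (€20,418.00 − €20,000.00) = €2,528.80 + 21.9% × €418.00 = €2,620.34
Retirement Security Contribution: 1% × €21,498.00 = €214.98
Disability Insurance: 2% × €21,498.00 = €429.96
Long-Term Care Levy: 5% × €21,498.00 = €1,074.90
Total: €2,620.34 + €214.98 + €429.96 + €1,074.90 = €4,340.18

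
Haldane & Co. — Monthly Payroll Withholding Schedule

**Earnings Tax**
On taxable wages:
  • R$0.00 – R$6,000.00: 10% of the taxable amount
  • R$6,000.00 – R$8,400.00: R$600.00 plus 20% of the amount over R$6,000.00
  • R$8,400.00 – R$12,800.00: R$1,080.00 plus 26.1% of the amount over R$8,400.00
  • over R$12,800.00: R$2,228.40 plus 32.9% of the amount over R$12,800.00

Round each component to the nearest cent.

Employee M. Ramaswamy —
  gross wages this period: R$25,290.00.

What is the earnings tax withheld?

R$6,337.61

Earnings Tax: taxable = R$25,290.00
  R$2,228.40 + 32.9% × (R$25,290.00 − R$12,800.00) = R$2,228.40 + 32.9% × R$12,490.00 = R$6,337.61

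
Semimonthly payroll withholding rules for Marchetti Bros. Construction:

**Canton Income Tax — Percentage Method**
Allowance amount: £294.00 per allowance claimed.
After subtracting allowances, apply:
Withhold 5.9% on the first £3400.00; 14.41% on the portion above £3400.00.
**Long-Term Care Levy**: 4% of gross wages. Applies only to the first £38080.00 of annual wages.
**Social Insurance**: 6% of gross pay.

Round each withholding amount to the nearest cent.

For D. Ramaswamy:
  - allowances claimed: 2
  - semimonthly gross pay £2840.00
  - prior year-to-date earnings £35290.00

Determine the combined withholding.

Canton Income Tax: taxable = £2840.00 − 2×£294.00 = £2252.00
  5.9% × £2252.00 = £132.87
Long-Term Care Levy: cap £38080.00 − YTD £35290.00 = £2790.00 subject; 4% × £2790.00 = £111.60
Social Insurance: 6% × £2840.00 = £170.40
Total: £132.87 + £111.60 + £170.40 = £414.87

£414.87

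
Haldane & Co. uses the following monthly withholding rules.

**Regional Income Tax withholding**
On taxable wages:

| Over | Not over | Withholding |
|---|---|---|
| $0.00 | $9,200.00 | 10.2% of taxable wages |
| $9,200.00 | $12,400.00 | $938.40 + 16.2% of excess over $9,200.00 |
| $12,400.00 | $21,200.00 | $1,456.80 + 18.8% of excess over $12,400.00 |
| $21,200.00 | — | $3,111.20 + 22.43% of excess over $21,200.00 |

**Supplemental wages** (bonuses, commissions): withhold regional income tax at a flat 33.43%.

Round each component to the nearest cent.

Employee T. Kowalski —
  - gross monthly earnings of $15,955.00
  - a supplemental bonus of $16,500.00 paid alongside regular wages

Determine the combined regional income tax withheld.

$7,641.09

Regional Income Tax: taxable = $15,955.00
  $1,456.80 + 18.8% × ($15,955.00 − $12,400.00) = $1,456.80 + 18.8% × $3,555.00 = $2,125.14
Supplemental (33.43% flat on bonus): 33.43% × $16,500.00 = $5,515.95
Total regional income tax: $2,125.14 + $5,515.95 = $7,641.09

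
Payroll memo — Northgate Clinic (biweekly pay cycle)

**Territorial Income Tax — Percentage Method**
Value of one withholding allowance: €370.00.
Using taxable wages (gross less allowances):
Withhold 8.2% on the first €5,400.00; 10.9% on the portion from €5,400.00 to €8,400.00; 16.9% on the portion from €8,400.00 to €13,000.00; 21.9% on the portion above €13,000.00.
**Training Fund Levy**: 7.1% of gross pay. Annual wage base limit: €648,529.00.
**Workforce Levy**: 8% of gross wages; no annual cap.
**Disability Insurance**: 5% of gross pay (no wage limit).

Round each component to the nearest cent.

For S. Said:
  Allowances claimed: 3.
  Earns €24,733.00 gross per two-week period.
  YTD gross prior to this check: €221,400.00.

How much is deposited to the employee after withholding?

€15,888.03

Territorial Income Tax: taxable = €24,733.00 − 3×€370.00 = €23,623.00
  €1,547.20 + 21.9% × (€23,623.00 − €13,000.00) = €1,547.20 + 21.9% × €10,623.00 = €3,873.64
Training Fund Levy: 7.1% × €24,733.00 = €1,756.04
Workforce Levy: 8% × €24,733.00 = €1,978.64
Disability Insurance: 5% × €24,733.00 = €1,236.65
Total withheld: €3,873.64 + €1,756.04 + €1,978.64 + €1,236.65 = €8,844.97
Net pay: €24,733.00 − €8,844.97 = €15,888.03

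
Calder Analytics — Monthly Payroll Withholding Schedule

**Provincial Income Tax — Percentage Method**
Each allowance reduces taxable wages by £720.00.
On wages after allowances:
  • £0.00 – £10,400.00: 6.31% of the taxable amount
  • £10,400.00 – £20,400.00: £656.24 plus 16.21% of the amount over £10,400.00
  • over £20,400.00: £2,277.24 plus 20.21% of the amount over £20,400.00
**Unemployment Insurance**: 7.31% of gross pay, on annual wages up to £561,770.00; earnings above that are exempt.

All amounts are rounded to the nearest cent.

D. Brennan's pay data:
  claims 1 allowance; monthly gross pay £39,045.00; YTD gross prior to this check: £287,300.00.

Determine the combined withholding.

Provincial Income Tax: taxable = £39,045.00 − 1×£720.00 = £38,325.00
  £2,277.24 + 20.21% × (£38,325.00 − £20,400.00) = £2,277.24 + 20.21% × £17,925.00 = £5,899.88
Unemployment Insurance: 7.31% × £39,045.00 = £2,854.19
Total: £5,899.88 + £2,854.19 = £8,754.07

£8,754.07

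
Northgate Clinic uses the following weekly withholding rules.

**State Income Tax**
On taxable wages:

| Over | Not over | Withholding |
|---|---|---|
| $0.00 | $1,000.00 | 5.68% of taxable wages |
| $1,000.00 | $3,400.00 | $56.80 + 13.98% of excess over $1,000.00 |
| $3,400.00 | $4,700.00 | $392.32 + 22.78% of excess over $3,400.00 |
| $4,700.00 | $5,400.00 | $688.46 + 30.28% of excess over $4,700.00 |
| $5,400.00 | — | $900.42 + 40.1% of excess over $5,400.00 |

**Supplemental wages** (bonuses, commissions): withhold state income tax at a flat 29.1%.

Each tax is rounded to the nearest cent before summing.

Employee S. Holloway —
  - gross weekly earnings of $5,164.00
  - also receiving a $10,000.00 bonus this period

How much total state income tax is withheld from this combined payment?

$3,738.96

State Income Tax: taxable = $5,164.00
  $688.46 + 30.28% × ($5,164.00 − $4,700.00) = $688.46 + 30.28% × $464.00 = $828.96
Supplemental (29.1% flat on bonus): 29.1% × $10,000.00 = $2,910.00
Total state income tax: $828.96 + $2,910.00 = $3,738.96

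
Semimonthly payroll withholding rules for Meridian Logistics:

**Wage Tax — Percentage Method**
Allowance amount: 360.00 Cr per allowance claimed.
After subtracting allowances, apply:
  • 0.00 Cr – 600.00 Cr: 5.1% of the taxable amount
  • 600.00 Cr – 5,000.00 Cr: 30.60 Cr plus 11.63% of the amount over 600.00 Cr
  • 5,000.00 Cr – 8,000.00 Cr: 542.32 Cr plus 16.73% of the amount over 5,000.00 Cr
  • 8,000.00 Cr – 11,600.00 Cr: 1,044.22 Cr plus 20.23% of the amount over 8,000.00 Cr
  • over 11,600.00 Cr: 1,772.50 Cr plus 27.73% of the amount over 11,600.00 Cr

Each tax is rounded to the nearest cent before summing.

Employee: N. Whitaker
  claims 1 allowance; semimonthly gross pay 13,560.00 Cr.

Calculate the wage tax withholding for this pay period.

Wage Tax: taxable = 13,560.00 Cr − 1×360.00 Cr = 13,200.00 Cr
  1,772.50 Cr + 27.73% × (13,200.00 Cr − 11,600.00 Cr) = 1,772.50 Cr + 27.73% × 1,600.00 Cr = 2,216.18 Cr

2,216.18 Cr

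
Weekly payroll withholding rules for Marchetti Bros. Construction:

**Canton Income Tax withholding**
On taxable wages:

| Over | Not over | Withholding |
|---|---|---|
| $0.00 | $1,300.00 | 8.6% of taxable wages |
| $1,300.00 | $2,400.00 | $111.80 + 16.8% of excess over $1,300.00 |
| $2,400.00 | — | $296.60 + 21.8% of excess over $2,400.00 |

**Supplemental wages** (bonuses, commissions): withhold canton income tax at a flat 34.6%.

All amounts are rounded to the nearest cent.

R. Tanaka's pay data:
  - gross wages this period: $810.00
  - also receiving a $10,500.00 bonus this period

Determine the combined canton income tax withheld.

Canton Income Tax: taxable = $810.00
  8.6% × $810.00 = $69.66
Supplemental (34.6% flat on bonus): 34.6% × $10,500.00 = $3,633.00
Total canton income tax: $69.66 + $3,633.00 = $3,702.66

$3,702.66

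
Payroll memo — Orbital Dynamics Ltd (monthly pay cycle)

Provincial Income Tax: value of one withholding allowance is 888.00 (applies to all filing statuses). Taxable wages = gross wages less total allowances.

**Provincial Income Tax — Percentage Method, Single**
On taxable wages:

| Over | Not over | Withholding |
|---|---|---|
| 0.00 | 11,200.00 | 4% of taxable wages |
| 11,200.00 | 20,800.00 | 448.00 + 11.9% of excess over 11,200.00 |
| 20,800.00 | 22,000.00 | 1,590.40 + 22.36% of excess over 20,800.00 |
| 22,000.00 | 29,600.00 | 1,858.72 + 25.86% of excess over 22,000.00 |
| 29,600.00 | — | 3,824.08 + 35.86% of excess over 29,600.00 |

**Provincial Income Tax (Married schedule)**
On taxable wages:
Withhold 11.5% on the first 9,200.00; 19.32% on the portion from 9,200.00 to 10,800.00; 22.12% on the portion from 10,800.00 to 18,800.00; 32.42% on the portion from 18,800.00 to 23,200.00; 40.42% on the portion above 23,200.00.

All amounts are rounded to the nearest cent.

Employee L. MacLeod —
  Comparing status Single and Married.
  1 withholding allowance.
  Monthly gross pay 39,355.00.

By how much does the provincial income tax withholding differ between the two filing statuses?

Provincial Income Tax (Single): taxable = 39,355.00 − 1×888.00 = 38,467.00
  3,824.08 + 35.86% × (38,467.00 − 29,600.00) = 3,824.08 + 35.86% × 8,867.00 = 7,003.79
Provincial Income Tax (Married): taxable = 39,355.00 − 1×888.00 = 38,467.00
  4,563.20 + 40.42% × (38,467.00 − 23,200.00) = 4,563.20 + 40.42% × 15,267.00 = 10,734.12
Difference: |7,003.79 − 10,734.12| = 3,730.33 (higher under Married)

3,730.33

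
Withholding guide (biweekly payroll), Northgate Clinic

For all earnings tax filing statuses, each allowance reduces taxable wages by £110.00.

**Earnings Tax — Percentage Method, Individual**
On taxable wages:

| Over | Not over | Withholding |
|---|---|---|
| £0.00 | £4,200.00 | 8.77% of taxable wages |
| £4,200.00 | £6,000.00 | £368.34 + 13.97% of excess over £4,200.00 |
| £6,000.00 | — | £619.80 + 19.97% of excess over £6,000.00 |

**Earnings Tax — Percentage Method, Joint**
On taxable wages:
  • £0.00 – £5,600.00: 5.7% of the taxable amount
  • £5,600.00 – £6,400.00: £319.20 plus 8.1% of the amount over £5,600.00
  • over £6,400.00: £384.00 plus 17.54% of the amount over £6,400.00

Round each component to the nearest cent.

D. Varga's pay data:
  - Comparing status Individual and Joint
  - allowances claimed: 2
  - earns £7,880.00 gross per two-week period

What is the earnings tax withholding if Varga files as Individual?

Earnings Tax (Individual): taxable = £7,880.00 − 2×£110.00 = £7,660.00
  £619.80 + 19.97% × (£7,660.00 − £6,000.00) = £619.80 + 19.97% × £1,660.00 = £951.30

£951.30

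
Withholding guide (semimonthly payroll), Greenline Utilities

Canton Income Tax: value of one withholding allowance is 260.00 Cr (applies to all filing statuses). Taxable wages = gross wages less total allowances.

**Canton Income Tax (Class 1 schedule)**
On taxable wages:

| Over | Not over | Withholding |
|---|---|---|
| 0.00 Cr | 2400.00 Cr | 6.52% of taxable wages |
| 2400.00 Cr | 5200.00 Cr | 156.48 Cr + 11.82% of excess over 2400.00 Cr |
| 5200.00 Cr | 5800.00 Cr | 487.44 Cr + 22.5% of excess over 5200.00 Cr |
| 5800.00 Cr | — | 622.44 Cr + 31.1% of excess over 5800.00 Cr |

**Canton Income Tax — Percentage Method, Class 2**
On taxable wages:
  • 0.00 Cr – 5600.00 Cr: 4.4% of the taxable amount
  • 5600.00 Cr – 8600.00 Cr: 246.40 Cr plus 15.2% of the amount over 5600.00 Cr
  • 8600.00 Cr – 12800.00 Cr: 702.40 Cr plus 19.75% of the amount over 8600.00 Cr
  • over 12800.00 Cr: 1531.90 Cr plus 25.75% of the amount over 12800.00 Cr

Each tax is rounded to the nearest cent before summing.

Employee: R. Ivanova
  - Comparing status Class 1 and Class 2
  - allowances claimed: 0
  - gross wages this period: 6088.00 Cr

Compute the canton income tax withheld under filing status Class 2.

320.58 Cr

Canton Income Tax (Class 2): taxable = 6088.00 Cr
  246.40 Cr + 15.2% × (6088.00 Cr − 5600.00 Cr) = 246.40 Cr + 15.2% × 488.00 Cr = 320.58 Cr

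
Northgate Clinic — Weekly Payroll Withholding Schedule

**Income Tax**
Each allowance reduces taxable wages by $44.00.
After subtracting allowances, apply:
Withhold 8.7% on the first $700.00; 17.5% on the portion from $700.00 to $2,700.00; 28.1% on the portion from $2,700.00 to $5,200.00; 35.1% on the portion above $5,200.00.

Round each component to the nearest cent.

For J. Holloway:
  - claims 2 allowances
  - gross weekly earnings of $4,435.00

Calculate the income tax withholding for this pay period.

$873.71

Income Tax: taxable = $4,435.00 − 2×$44.00 = $4,347.00
  $410.90 + 28.1% × ($4,347.00 − $2,700.00) = $410.90 + 28.1% × $1,647.00 = $873.71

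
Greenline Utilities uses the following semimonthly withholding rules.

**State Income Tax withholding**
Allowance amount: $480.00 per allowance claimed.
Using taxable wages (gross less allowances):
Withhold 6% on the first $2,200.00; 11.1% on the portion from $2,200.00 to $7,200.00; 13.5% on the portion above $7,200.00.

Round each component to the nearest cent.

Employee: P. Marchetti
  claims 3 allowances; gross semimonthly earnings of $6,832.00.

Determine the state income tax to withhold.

$486.31

State Income Tax: taxable = $6,832.00 − 3×$480.00 = $5,392.00
  $132.00 + 11.1% × ($5,392.00 − $2,200.00) = $132.00 + 11.1% × $3,192.00 = $486.31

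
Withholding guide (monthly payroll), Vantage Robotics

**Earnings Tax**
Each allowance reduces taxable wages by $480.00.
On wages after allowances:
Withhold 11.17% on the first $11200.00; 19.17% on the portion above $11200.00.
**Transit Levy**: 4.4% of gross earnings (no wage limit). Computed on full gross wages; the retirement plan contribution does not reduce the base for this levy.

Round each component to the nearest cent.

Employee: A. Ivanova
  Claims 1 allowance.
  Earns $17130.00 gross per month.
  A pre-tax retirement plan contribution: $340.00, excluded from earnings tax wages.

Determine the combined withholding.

$2984.35

Earnings Tax: taxable = $17130.00 − $340.00 − 1×$480.00 = $16310.00
  $1251.04 + 19.17% × ($16310.00 − $11200.00) = $1251.04 + 19.17% × $5110.00 = $2230.63
Transit Levy: 4.4% × $17130.00 = $753.72
Total: $2230.63 + $753.72 = $2984.35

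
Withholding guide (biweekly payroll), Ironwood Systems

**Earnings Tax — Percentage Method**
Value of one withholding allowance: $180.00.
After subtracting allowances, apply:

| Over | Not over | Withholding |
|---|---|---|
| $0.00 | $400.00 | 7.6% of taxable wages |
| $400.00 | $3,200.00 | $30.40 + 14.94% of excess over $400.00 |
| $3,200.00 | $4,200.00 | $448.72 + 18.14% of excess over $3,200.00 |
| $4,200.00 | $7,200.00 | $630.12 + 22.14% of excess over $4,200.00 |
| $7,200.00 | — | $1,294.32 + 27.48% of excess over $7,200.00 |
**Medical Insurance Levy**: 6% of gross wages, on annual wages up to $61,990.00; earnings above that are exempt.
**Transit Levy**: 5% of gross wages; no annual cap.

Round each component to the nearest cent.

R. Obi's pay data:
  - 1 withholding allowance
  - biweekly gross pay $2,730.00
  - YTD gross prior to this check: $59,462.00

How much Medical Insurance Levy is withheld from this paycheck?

Medical Insurance Levy: cap $61,990.00 − YTD $59,462.00 = $2,528.00 subject; 6% × $2,528.00 = $151.68

$151.68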